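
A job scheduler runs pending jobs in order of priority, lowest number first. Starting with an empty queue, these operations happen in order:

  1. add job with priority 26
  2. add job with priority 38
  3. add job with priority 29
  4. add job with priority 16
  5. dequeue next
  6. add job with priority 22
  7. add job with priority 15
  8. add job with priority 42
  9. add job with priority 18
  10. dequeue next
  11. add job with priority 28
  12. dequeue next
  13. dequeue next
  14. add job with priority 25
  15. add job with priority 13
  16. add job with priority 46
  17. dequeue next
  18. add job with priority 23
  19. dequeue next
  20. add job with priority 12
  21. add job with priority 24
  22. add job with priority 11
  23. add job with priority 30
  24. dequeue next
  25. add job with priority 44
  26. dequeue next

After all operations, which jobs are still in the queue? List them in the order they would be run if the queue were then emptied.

24 → 25 → 26 → 28 → 29 → 30 → 38 → 42 → 44 → 46

insert 26 → {26}
insert 38 → {26, 38}
insert 29 → {26, 29, 38}
insert 16 → {16, 26, 29, 38}
dequeue next → 16; now {26, 29, 38}
insert 22 → {22, 26, 29, 38}
insert 15 → {15, 22, 26, 29, 38}
insert 42 → {15, 22, 26, 29, 38, 42}
insert 18 → {15, 18, 22, 26, 29, 38, 42}
dequeue next → 15; now {18, 22, 26, 29, 38, 42}
insert 28 → {18, 22, 26, 28, 29, 38, 42}
dequeue next → 18; now {22, 26, 28, 29, 38, 42}
dequeue next → 22; now {26, 28, 29, 38, 42}
insert 25 → {25, 26, 28, 29, 38, 42}
insert 13 → {13, 25, 26, 28, 29, 38, 42}
insert 46 → {13, 25, 26, 28, 29, 38, 42, 46}
dequeue next → 13; now {25, 26, 28, 29, 38, 42, 46}
insert 23 → {23, 25, 26, 28, 29, 38, 42, 46}
dequeue next → 23; now {25, 26, 28, 29, 38, 42, 46}
insert 12 → {12, 25, 26, 28, 29, 38, 42, 46}
insert 24 → {12, 24, 25, 26, 28, 29, 38, 42, 46}
insert 11 → {11, 12, 24, 25, 26, 28, 29, 38, 42, 46}
insert 30 → {11, 12, 24, 25, 26, 28, 29, 30, 38, 42, 46}
dequeue next → 11; now {12, 24, 25, 26, 28, 29, 30, 38, 42, 46}
insert 44 → {12, 24, 25, 26, 28, 29, 30, 38, 42, 44, 46}
dequeue next → 12; now {24, 25, 26, 28, 29, 30, 38, 42, 44, 46}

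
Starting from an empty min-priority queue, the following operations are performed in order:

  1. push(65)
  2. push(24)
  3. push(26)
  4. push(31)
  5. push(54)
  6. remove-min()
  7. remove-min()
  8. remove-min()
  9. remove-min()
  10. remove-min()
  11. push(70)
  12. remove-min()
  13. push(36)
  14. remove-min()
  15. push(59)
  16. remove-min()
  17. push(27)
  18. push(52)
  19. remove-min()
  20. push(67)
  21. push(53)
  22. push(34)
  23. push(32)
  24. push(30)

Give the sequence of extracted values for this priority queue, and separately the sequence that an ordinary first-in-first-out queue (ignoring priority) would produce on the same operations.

priority queue: 24, 26, 31, 54, 65, 70, 36, 59, 27; FIFO queue: [65, 24, 26, 31, 54, 70, 36, 59, 27]

insert 65 → {65}
insert 24 → {24, 65}
insert 26 → {24, 26, 65}
insert 31 → {24, 26, 31, 65}
insert 54 → {24, 26, 31, 54, 65}
remove-min → 24; now {26, 31, 54, 65}
remove-min → 26; now {31, 54, 65}
remove-min → 31; now {54, 65}
remove-min → 54; now {65}
remove-min → 65; now {}
insert 70 → {70}
remove-min → 70; now {}
insert 36 → {36}
remove-min → 36; now {}
insert 59 → {59}
remove-min → 59; now {}
insert 27 → {27}
insert 52 → {27, 52}
remove-min → 27; now {52}
insert 67 → {52, 67}
insert 53 → {52, 53, 67}
insert 34 → {34, 52, 53, 67}
insert 32 → {32, 34, 52, 53, 67}
insert 30 → {30, 32, 34, 52, 53, 67}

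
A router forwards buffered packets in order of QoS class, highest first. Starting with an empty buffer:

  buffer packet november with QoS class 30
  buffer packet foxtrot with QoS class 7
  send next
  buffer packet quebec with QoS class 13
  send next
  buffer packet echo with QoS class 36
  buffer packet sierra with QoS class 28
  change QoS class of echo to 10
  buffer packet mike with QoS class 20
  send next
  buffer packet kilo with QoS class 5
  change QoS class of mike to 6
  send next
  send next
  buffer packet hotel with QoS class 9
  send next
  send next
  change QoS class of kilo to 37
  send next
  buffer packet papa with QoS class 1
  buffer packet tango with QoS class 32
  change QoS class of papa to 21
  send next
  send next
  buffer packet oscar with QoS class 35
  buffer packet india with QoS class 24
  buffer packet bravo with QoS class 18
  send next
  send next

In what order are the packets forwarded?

[november, quebec, sierra, echo, foxtrot, hotel, mike, kilo, tango, papa, oscar, india]

add november (QoS class 30) → {november:30}
add foxtrot (QoS class 7) → {november:30, foxtrot:7}
send next → november; now {foxtrot:7}
add quebec (QoS class 13) → {quebec:13, foxtrot:7}
send next → quebec; now {foxtrot:7}
add echo (QoS class 36) → {echo:36, foxtrot:7}
add sierra (QoS class 28) → {echo:36, sierra:28, foxtrot:7}
update echo to QoS class 10 → {sierra:28, echo:10, foxtrot:7}
add mike (QoS class 20) → {sierra:28, mike:20, echo:10, foxtrot:7}
send next → sierra; now {mike:20, echo:10, foxtrot:7}
add kilo (QoS class 5) → {mike:20, echo:10, foxtrot:7, kilo:5}
update mike to QoS class 6 → {echo:10, foxtrot:7, mike:6, kilo:5}
send next → echo; now {foxtrot:7, mike:6, kilo:5}
send next → foxtrot; now {mike:6, kilo:5}
add hotel (QoS class 9) → {hotel:9, mike:6, kilo:5}
send next → hotel; now {mike:6, kilo:5}
send next → mike; now {kilo:5}
update kilo to QoS class 37 → {kilo:37}
send next → kilo; now {}
add papa (QoS class 1) → {papa:1}
add tango (QoS class 32) → {tango:32, papa:1}
update papa to QoS class 21 → {tango:32, papa:21}
send next → tango; now {papa:21}
send next → papa; now {}
add oscar (QoS class 35) → {oscar:35}
add india (QoS class 24) → {oscar:35, india:24}
add bravo (QoS class 18) → {oscar:35, india:24, bravo:18}
send next → oscar; now {india:24, bravo:18}
send next → india; now {bravo:18}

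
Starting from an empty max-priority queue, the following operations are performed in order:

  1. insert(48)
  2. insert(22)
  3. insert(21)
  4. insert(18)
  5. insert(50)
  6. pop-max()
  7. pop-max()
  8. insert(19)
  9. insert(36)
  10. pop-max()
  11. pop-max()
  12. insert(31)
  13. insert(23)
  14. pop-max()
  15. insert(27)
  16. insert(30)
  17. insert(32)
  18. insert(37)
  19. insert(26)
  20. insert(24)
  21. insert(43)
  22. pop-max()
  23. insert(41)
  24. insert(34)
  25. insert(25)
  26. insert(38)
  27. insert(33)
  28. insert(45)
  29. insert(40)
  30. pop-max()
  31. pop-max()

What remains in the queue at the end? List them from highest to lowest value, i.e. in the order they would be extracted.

insert 48 → {48}
insert 22 → {48, 22}
insert 21 → {48, 22, 21}
insert 18 → {48, 22, 21, 18}
insert 50 → {50, 48, 22, 21, 18}
pop-max → 50; now {48, 22, 21, 18}
pop-max → 48; now {22, 21, 18}
insert 19 → {22, 21, 19, 18}
insert 36 → {36, 22, 21, 19, 18}
pop-max → 36; now {22, 21, 19, 18}
pop-max → 22; now {21, 19, 18}
insert 31 → {31, 21, 19, 18}
insert 23 → {31, 23, 21, 19, 18}
pop-max → 31; now {23, 21, 19, 18}
insert 27 → {27, 23, 21, 19, 18}
insert 30 → {30, 27, 23, 21, 19, 18}
insert 32 → {32, 30, 27, 23, 21, 19, 18}
insert 37 → {37, 32, 30, 27, 23, 21, 19, 18}
insert 26 → {37, 32, 30, 27, 26, 23, 21, 19, 18}
insert 24 → {37, 32, 30, 27, 26, 24, 23, 21, 19, 18}
insert 43 → {43, 37, 32, 30, 27, 26, 24, 23, 21, 19, 18}
pop-max → 43; now {37, 32, 30, 27, 26, 24, 23, 21, 19, 18}
insert 41 → {41, 37, 32, 30, 27, 26, 24, 23, 21, 19, 18}
insert 34 → {41, 37, 34, 32, 30, 27, 26, 24, 23, 21, 19, 18}
insert 25 → {41, 37, 34, 32, 30, 27, 26, 25, 24, 23, 21, 19, 18}
insert 38 → {41, 38, 37, 34, 32, 30, 27, 26, 25, 24, 23, 21, 19, 18}
insert 33 → {41, 38, 37, 34, 33, 32, 30, 27, 26, 25, 24, 23, 21, 19, 18}
insert 45 → {45, 41, 38, 37, 34, 33, 32, 30, 27, 26, 25, 24, 23, 21, 19, 18}
insert 40 → {45, 41, 40, 38, 37, 34, 33, 32, 30, 27, 26, 25, 24, 23, 21, 19, 18}
pop-max → 45; now {41, 40, 38, 37, 34, 33, 32, 30, 27, 26, 25, 24, 23, 21, 19, 18}
pop-max → 41; now {40, 38, 37, 34, 33, 32, 30, 27, 26, 25, 24, 23, 21, 19, 18}

40 → 38 → 37 → 34 → 33 → 32 → 30 → 27 → 26 → 25 → 24 → 23 → 21 → 19 → 18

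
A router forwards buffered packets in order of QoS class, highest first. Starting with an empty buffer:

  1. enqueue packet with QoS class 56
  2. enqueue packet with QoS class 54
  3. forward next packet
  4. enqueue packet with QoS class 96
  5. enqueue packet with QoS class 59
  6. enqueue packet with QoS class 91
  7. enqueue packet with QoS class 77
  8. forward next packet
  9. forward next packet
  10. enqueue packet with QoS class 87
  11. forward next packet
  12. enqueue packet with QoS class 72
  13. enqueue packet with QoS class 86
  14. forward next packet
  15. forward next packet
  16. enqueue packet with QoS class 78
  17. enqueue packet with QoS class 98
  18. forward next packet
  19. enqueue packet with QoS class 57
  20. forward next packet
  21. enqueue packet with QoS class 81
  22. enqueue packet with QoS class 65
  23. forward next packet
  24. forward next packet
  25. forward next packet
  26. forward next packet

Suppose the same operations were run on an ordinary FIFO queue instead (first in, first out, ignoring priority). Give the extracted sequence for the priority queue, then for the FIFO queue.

priority queue: [56, 96, 91, 87, 86, 77, 98, 78, 81, 72, 65, 59]; FIFO queue: 56 → 54 → 96 → 59 → 91 → 77 → 87 → 72 → 86 → 78 → 98 → 57

insert 56 → {56}
insert 54 → {56, 54}
forward next packet → 56; now {54}
insert 96 → {96, 54}
insert 59 → {96, 59, 54}
insert 91 → {96, 91, 59, 54}
insert 77 → {96, 91, 77, 59, 54}
forward next packet → 96; now {91, 77, 59, 54}
forward next packet → 91; now {77, 59, 54}
insert 87 → {87, 77, 59, 54}
forward next packet → 87; now {77, 59, 54}
insert 72 → {77, 72, 59, 54}
insert 86 → {86, 77, 72, 59, 54}
forward next packet → 86; now {77, 72, 59, 54}
forward next packet → 77; now {72, 59, 54}
insert 78 → {78, 72, 59, 54}
insert 98 → {98, 78, 72, 59, 54}
forward next packet → 98; now {78, 72, 59, 54}
insert 57 → {78, 72, 59, 57, 54}
forward next packet → 78; now {72, 59, 57, 54}
insert 81 → {81, 72, 59, 57, 54}
insert 65 → {81, 72, 65, 59, 57, 54}
forward next packet → 81; now {72, 65, 59, 57, 54}
forward next packet → 72; now {65, 59, 57, 54}
forward next packet → 65; now {59, 57, 54}
forward next packet → 59; now {57, 54}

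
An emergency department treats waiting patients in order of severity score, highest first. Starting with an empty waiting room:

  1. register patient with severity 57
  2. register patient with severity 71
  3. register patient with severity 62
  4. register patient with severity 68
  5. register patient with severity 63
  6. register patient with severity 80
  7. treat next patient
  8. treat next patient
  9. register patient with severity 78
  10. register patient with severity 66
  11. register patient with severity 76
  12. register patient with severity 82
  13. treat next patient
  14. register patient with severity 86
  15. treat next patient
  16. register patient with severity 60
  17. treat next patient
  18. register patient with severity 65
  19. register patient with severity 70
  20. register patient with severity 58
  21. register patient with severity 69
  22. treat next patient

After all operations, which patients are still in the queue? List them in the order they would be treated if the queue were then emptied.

[70, 69, 68, 66, 65, 63, 62, 60, 58, 57]

insert 57 → {57}
insert 71 → {71, 57}
insert 62 → {71, 62, 57}
insert 68 → {71, 68, 62, 57}
insert 63 → {71, 68, 63, 62, 57}
insert 80 → {80, 71, 68, 63, 62, 57}
treat next patient → 80; now {71, 68, 63, 62, 57}
treat next patient → 71; now {68, 63, 62, 57}
insert 78 → {78, 68, 63, 62, 57}
insert 66 → {78, 68, 66, 63, 62, 57}
insert 76 → {78, 76, 68, 66, 63, 62, 57}
insert 82 → {82, 78, 76, 68, 66, 63, 62, 57}
treat next patient → 82; now {78, 76, 68, 66, 63, 62, 57}
insert 86 → {86, 78, 76, 68, 66, 63, 62, 57}
treat next patient → 86; now {78, 76, 68, 66, 63, 62, 57}
insert 60 → {78, 76, 68, 66, 63, 62, 60, 57}
treat next patient → 78; now {76, 68, 66, 63, 62, 60, 57}
insert 65 → {76, 68, 66, 65, 63, 62, 60, 57}
insert 70 → {76, 70, 68, 66, 65, 63, 62, 60, 57}
insert 58 → {76, 70, 68, 66, 65, 63, 62, 60, 58, 57}
insert 69 → {76, 70, 69, 68, 66, 65, 63, 62, 60, 58, 57}
treat next patient → 76; now {70, 69, 68, 66, 65, 63, 62, 60, 58, 57}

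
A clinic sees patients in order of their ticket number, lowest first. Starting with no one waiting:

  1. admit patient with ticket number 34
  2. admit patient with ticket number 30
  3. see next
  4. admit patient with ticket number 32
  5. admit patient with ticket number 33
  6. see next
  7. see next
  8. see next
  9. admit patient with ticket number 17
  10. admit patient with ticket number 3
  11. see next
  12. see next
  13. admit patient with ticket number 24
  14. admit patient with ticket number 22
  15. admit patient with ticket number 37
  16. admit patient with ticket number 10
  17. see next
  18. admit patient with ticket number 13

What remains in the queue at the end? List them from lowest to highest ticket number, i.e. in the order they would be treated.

insert 34 → {34}
insert 30 → {30, 34}
see next → 30; now {34}
insert 32 → {32, 34}
insert 33 → {32, 33, 34}
see next → 32; now {33, 34}
see next → 33; now {34}
see next → 34; now {}
insert 17 → {17}
insert 3 → {3, 17}
see next → 3; now {17}
see next → 17; now {}
insert 24 → {24}
insert 22 → {22, 24}
insert 37 → {22, 24, 37}
insert 10 → {10, 22, 24, 37}
see next → 10; now {22, 24, 37}
insert 13 → {13, 22, 24, 37}

13 → 22 → 24 → 37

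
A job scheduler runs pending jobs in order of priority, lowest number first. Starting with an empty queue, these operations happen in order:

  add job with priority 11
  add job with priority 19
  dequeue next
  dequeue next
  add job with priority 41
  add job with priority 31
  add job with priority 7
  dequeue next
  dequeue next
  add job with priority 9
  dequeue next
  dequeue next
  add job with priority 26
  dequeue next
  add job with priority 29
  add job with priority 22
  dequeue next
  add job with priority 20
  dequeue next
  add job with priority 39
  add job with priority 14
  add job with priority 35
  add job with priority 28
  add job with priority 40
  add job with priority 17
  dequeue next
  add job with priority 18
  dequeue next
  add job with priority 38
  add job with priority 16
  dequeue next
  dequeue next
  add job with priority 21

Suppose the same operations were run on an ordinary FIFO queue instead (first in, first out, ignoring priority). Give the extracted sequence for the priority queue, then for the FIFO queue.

priority queue: [11, 19, 7, 31, 9, 41, 26, 22, 20, 14, 17, 16, 18]; FIFO queue: [11, 19, 41, 31, 7, 9, 26, 29, 22, 20, 39, 14, 35]

insert 11 → {11}
insert 19 → {11, 19}
dequeue next → 11; now {19}
dequeue next → 19; now {}
insert 41 → {41}
insert 31 → {31, 41}
insert 7 → {7, 31, 41}
dequeue next → 7; now {31, 41}
dequeue next → 31; now {41}
insert 9 → {9, 41}
dequeue next → 9; now {41}
dequeue next → 41; now {}
insert 26 → {26}
dequeue next → 26; now {}
insert 29 → {29}
insert 22 → {22, 29}
dequeue next → 22; now {29}
insert 20 → {20, 29}
dequeue next → 20; now {29}
insert 39 → {29, 39}
insert 14 → {14, 29, 39}
insert 35 → {14, 29, 35, 39}
insert 28 → {14, 28, 29, 35, 39}
insert 40 → {14, 28, 29, 35, 39, 40}
insert 17 → {14, 17, 28, 29, 35, 39, 40}
dequeue next → 14; now {17, 28, 29, 35, 39, 40}
insert 18 → {17, 18, 28, 29, 35, 39, 40}
dequeue next → 17; now {18, 28, 29, 35, 39, 40}
insert 38 → {18, 28, 29, 35, 38, 39, 40}
insert 16 → {16, 18, 28, 29, 35, 38, 39, 40}
dequeue next → 16; now {18, 28, 29, 35, 38, 39, 40}
dequeue next → 18; now {28, 29, 35, 38, 39, 40}
insert 21 → {21, 28, 29, 35, 38, 39, 40}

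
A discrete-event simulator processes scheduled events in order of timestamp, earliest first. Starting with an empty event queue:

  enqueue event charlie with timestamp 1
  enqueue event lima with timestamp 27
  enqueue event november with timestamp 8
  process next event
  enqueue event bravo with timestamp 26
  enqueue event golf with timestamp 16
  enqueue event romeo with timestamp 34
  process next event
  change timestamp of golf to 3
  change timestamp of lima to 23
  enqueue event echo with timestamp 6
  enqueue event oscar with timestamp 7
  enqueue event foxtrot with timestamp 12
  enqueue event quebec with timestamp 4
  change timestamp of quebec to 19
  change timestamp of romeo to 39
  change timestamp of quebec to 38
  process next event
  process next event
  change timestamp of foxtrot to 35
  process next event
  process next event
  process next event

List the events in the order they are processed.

add charlie (timestamp 1) → {charlie:1}
add lima (timestamp 27) → {charlie:1, lima:27}
add november (timestamp 8) → {charlie:1, november:8, lima:27}
process next event → charlie; now {november:8, lima:27}
add bravo (timestamp 26) → {november:8, bravo:26, lima:27}
add golf (timestamp 16) → {november:8, golf:16, bravo:26, lima:27}
add romeo (timestamp 34) → {november:8, golf:16, bravo:26, lima:27, romeo:34}
process next event → november; now {golf:16, bravo:26, lima:27, romeo:34}
update golf to timestamp 3 → {golf:3, bravo:26, lima:27, romeo:34}
update lima to timestamp 23 → {golf:3, lima:23, bravo:26, romeo:34}
add echo (timestamp 6) → {golf:3, echo:6, lima:23, bravo:26, romeo:34}
add oscar (timestamp 7) → {golf:3, echo:6, oscar:7, lima:23, bravo:26, romeo:34}
add foxtrot (timestamp 12) → {golf:3, echo:6, oscar:7, foxtrot:12, lima:23, bravo:26, romeo:34}
add quebec (timestamp 4) → {golf:3, quebec:4, echo:6, oscar:7, foxtrot:12, lima:23, bravo:26, romeo:34}
update quebec to timestamp 19 → {golf:3, echo:6, oscar:7, foxtrot:12, quebec:19, lima:23, bravo:26, romeo:34}
update romeo to timestamp 39 → {golf:3, echo:6, oscar:7, foxtrot:12, quebec:19, lima:23, bravo:26, romeo:39}
update quebec to timestamp 38 → {golf:3, echo:6, oscar:7, foxtrot:12, lima:23, bravo:26, quebec:38, romeo:39}
process next event → golf; now {echo:6, oscar:7, foxtrot:12, lima:23, bravo:26, quebec:38, romeo:39}
process next event → echo; now {oscar:7, foxtrot:12, lima:23, bravo:26, quebec:38, romeo:39}
update foxtrot to timestamp 35 → {oscar:7, lima:23, bravo:26, foxtrot:35, quebec:38, romeo:39}
process next event → oscar; now {lima:23, bravo:26, foxtrot:35, quebec:38, romeo:39}
process next event → lima; now {bravo:26, foxtrot:35, quebec:38, romeo:39}
process next event → bravo; now {foxtrot:35, quebec:38, romeo:39}

charlie, november, golf, echo, oscar, lima, bravo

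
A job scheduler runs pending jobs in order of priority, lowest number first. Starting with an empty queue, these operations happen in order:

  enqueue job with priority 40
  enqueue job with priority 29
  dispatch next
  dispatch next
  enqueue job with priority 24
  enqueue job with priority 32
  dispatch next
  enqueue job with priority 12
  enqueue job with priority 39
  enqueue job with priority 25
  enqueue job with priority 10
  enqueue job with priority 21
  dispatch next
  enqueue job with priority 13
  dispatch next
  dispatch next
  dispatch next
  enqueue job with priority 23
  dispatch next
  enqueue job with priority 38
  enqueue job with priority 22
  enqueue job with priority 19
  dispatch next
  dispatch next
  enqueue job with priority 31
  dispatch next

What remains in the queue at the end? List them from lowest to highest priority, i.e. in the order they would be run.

31, 32, 38, 39

insert 40 → {40}
insert 29 → {29, 40}
dispatch next → 29; now {40}
dispatch next → 40; now {}
insert 24 → {24}
insert 32 → {24, 32}
dispatch next → 24; now {32}
insert 12 → {12, 32}
insert 39 → {12, 32, 39}
insert 25 → {12, 25, 32, 39}
insert 10 → {10, 12, 25, 32, 39}
insert 21 → {10, 12, 21, 25, 32, 39}
dispatch next → 10; now {12, 21, 25, 32, 39}
insert 13 → {12, 13, 21, 25, 32, 39}
dispatch next → 12; now {13, 21, 25, 32, 39}
dispatch next → 13; now {21, 25, 32, 39}
dispatch next → 21; now {25, 32, 39}
insert 23 → {23, 25, 32, 39}
dispatch next → 23; now {25, 32, 39}
insert 38 → {25, 32, 38, 39}
insert 22 → {22, 25, 32, 38, 39}
insert 19 → {19, 22, 25, 32, 38, 39}
dispatch next → 19; now {22, 25, 32, 38, 39}
dispatch next → 22; now {25, 32, 38, 39}
insert 31 → {25, 31, 32, 38, 39}
dispatch next → 25; now {31, 32, 38, 39}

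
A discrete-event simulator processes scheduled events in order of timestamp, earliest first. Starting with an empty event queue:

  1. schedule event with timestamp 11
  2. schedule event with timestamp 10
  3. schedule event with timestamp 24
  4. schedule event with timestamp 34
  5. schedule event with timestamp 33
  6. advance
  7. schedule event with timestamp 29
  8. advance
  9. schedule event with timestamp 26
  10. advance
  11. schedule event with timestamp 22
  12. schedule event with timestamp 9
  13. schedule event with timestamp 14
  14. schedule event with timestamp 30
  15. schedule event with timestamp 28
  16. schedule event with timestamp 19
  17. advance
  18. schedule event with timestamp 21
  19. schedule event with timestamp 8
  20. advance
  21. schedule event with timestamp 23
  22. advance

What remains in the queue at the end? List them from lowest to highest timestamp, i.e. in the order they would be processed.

insert 11 → {11}
insert 10 → {10, 11}
insert 24 → {10, 11, 24}
insert 34 → {10, 11, 24, 34}
insert 33 → {10, 11, 24, 33, 34}
advance → 10; now {11, 24, 33, 34}
insert 29 → {11, 24, 29, 33, 34}
advance → 11; now {24, 29, 33, 34}
insert 26 → {24, 26, 29, 33, 34}
advance → 24; now {26, 29, 33, 34}
insert 22 → {22, 26, 29, 33, 34}
insert 9 → {9, 22, 26, 29, 33, 34}
insert 14 → {9, 14, 22, 26, 29, 33, 34}
insert 30 → {9, 14, 22, 26, 29, 30, 33, 34}
insert 28 → {9, 14, 22, 26, 28, 29, 30, 33, 34}
insert 19 → {9, 14, 19, 22, 26, 28, 29, 30, 33, 34}
advance → 9; now {14, 19, 22, 26, 28, 29, 30, 33, 34}
insert 21 → {14, 19, 21, 22, 26, 28, 29, 30, 33, 34}
insert 8 → {8, 14, 19, 21, 22, 26, 28, 29, 30, 33, 34}
advance → 8; now {14, 19, 21, 22, 26, 28, 29, 30, 33, 34}
insert 23 → {14, 19, 21, 22, 23, 26, 28, 29, 30, 33, 34}
advance → 14; now {19, 21, 22, 23, 26, 28, 29, 30, 33, 34}

19 → 21 → 22 → 23 → 26 → 28 → 29 → 30 → 33 → 34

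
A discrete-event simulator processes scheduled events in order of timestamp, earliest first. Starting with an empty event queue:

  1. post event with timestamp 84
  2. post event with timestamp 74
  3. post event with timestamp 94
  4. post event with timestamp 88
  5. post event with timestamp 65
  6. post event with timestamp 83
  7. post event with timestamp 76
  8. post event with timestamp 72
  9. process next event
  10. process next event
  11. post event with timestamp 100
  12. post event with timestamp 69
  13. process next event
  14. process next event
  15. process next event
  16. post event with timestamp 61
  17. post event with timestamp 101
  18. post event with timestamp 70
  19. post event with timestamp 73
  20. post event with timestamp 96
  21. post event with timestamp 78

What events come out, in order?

[65, 72, 69, 74, 76]

insert 84 → {84}
insert 74 → {74, 84}
insert 94 → {74, 84, 94}
insert 88 → {74, 84, 88, 94}
insert 65 → {65, 74, 84, 88, 94}
insert 83 → {65, 74, 83, 84, 88, 94}
insert 76 → {65, 74, 76, 83, 84, 88, 94}
insert 72 → {65, 72, 74, 76, 83, 84, 88, 94}
process next event → 65; now {72, 74, 76, 83, 84, 88, 94}
process next event → 72; now {74, 76, 83, 84, 88, 94}
insert 100 → {74, 76, 83, 84, 88, 94, 100}
insert 69 → {69, 74, 76, 83, 84, 88, 94, 100}
process next event → 69; now {74, 76, 83, 84, 88, 94, 100}
process next event → 74; now {76, 83, 84, 88, 94, 100}
process next event → 76; now {83, 84, 88, 94, 100}
insert 61 → {61, 83, 84, 88, 94, 100}
insert 101 → {61, 83, 84, 88, 94, 100, 101}
insert 70 → {61, 70, 83, 84, 88, 94, 100, 101}
insert 73 → {61, 70, 73, 83, 84, 88, 94, 100, 101}
insert 96 → {61, 70, 73, 83, 84, 88, 94, 96, 100, 101}
insert 78 → {61, 70, 73, 78, 83, 84, 88, 94, 96, 100, 101}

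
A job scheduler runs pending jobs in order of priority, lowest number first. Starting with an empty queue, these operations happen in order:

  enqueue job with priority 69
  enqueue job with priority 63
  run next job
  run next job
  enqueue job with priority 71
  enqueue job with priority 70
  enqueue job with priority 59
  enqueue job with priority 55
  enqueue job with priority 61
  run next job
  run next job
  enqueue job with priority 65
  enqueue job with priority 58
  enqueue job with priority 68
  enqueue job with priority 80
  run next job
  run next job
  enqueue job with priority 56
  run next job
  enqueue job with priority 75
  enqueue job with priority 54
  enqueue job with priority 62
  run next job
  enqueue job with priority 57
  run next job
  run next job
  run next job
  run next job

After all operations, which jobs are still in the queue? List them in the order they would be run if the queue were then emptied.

70 → 71 → 75 → 80

insert 69 → {69}
insert 63 → {63, 69}
run next job → 63; now {69}
run next job → 69; now {}
insert 71 → {71}
insert 70 → {70, 71}
insert 59 → {59, 70, 71}
insert 55 → {55, 59, 70, 71}
insert 61 → {55, 59, 61, 70, 71}
run next job → 55; now {59, 61, 70, 71}
run next job → 59; now {61, 70, 71}
insert 65 → {61, 65, 70, 71}
insert 58 → {58, 61, 65, 70, 71}
insert 68 → {58, 61, 65, 68, 70, 71}
insert 80 → {58, 61, 65, 68, 70, 71, 80}
run next job → 58; now {61, 65, 68, 70, 71, 80}
run next job → 61; now {65, 68, 70, 71, 80}
insert 56 → {56, 65, 68, 70, 71, 80}
run next job → 56; now {65, 68, 70, 71, 80}
insert 75 → {65, 68, 70, 71, 75, 80}
insert 54 → {54, 65, 68, 70, 71, 75, 80}
insert 62 → {54, 62, 65, 68, 70, 71, 75, 80}
run next job → 54; now {62, 65, 68, 70, 71, 75, 80}
insert 57 → {57, 62, 65, 68, 70, 71, 75, 80}
run next job → 57; now {62, 65, 68, 70, 71, 75, 80}
run next job → 62; now {65, 68, 70, 71, 75, 80}
run next job → 65; now {68, 70, 71, 75, 80}
run next job → 68; now {70, 71, 75, 80}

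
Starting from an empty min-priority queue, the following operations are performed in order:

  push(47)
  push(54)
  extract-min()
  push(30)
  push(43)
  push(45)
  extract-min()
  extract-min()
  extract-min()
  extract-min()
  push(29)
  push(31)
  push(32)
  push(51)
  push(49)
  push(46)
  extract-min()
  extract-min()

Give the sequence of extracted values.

insert 47 → {47}
insert 54 → {47, 54}
extract-min → 47; now {54}
insert 30 → {30, 54}
insert 43 → {30, 43, 54}
insert 45 → {30, 43, 45, 54}
extract-min → 30; now {43, 45, 54}
extract-min → 43; now {45, 54}
extract-min → 45; now {54}
extract-min → 54; now {}
insert 29 → {29}
insert 31 → {29, 31}
insert 32 → {29, 31, 32}
insert 51 → {29, 31, 32, 51}
insert 49 → {29, 31, 32, 49, 51}
insert 46 → {29, 31, 32, 46, 49, 51}
extract-min → 29; now {31, 32, 46, 49, 51}
extract-min → 31; now {32, 46, 49, 51}

47 → 30 → 43 → 45 → 54 → 29 → 31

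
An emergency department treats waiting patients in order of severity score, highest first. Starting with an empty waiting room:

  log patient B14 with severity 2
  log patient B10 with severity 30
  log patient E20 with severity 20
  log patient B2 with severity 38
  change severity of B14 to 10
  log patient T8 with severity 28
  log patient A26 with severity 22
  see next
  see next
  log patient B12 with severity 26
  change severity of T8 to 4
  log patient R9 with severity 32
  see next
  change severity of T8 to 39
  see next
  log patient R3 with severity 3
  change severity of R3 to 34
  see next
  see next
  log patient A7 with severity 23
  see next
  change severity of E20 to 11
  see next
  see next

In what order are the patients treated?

add B14 (severity 2) → {B14:2}
add B10 (severity 30) → {B10:30, B14:2}
add E20 (severity 20) → {B10:30, E20:20, B14:2}
add B2 (severity 38) → {B2:38, B10:30, E20:20, B14:2}
update B14 to severity 10 → {B2:38, B10:30, E20:20, B14:10}
add T8 (severity 28) → {B2:38, B10:30, T8:28, E20:20, B14:10}
add A26 (severity 22) → {B2:38, B10:30, T8:28, A26:22, E20:20, B14:10}
see next → B2; now {B10:30, T8:28, A26:22, E20:20, B14:10}
see next → B10; now {T8:28, A26:22, E20:20, B14:10}
add B12 (severity 26) → {T8:28, B12:26, A26:22, E20:20, B14:10}
update T8 to severity 4 → {B12:26, A26:22, E20:20, B14:10, T8:4}
add R9 (severity 32) → {R9:32, B12:26, A26:22, E20:20, B14:10, T8:4}
see next → R9; now {B12:26, A26:22, E20:20, B14:10, T8:4}
update T8 to severity 39 → {T8:39, B12:26, A26:22, E20:20, B14:10}
see next → T8; now {B12:26, A26:22, E20:20, B14:10}
add R3 (severity 3) → {B12:26, A26:22, E20:20, B14:10, R3:3}
update R3 to severity 34 → {R3:34, B12:26, A26:22, E20:20, B14:10}
see next → R3; now {B12:26, A26:22, E20:20, B14:10}
see next → B12; now {A26:22, E20:20, B14:10}
add A7 (severity 23) → {A7:23, A26:22, E20:20, B14:10}
see next → A7; now {A26:22, E20:20, B14:10}
update E20 to severity 11 → {A26:22, E20:11, B14:10}
see next → A26; now {E20:11, B14:10}
see next → E20; now {B14:10}

B2, B10, R9, T8, R3, B12, A7, A26, E20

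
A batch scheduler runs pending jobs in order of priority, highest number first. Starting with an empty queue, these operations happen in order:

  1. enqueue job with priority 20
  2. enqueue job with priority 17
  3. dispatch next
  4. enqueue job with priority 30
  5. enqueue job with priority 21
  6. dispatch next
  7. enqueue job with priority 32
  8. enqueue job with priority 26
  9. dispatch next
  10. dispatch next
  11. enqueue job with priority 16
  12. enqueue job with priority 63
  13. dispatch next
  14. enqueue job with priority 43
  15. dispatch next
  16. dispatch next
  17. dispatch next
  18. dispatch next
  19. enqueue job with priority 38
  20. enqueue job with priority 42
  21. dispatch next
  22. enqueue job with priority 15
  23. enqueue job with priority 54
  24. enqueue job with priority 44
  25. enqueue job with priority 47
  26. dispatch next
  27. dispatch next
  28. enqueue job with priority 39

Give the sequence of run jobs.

20 → 30 → 32 → 26 → 63 → 43 → 21 → 17 → 16 → 42 → 54 → 47

insert 20 → {20}
insert 17 → {20, 17}
dispatch next → 20; now {17}
insert 30 → {30, 17}
insert 21 → {30, 21, 17}
dispatch next → 30; now {21, 17}
insert 32 → {32, 21, 17}
insert 26 → {32, 26, 21, 17}
dispatch next → 32; now {26, 21, 17}
dispatch next → 26; now {21, 17}
insert 16 → {21, 17, 16}
insert 63 → {63, 21, 17, 16}
dispatch next → 63; now {21, 17, 16}
insert 43 → {43, 21, 17, 16}
dispatch next → 43; now {21, 17, 16}
dispatch next → 21; now {17, 16}
dispatch next → 17; now {16}
dispatch next → 16; now {}
insert 38 → {38}
insert 42 → {42, 38}
dispatch next → 42; now {38}
insert 15 → {38, 15}
insert 54 → {54, 38, 15}
insert 44 → {54, 44, 38, 15}
insert 47 → {54, 47, 44, 38, 15}
dispatch next → 54; now {47, 44, 38, 15}
dispatch next → 47; now {44, 38, 15}
insert 39 → {44, 39, 38, 15}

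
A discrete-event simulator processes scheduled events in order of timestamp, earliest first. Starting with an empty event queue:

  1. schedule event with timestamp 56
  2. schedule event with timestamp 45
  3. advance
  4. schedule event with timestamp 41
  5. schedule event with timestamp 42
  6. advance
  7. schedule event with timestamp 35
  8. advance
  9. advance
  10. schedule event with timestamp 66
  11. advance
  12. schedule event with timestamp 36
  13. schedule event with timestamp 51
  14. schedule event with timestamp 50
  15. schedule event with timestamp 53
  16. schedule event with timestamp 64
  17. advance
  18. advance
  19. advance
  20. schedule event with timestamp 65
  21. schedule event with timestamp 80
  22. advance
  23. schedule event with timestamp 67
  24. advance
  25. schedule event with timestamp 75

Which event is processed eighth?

51

insert 56 → {56}
insert 45 → {45, 56}
advance → 45; now {56}
insert 41 → {41, 56}
insert 42 → {41, 42, 56}
advance → 41; now {42, 56}
insert 35 → {35, 42, 56}
advance → 35; now {42, 56}
advance → 42; now {56}
insert 66 → {56, 66}
advance → 56; now {66}
insert 36 → {36, 66}
insert 51 → {36, 51, 66}
insert 50 → {36, 50, 51, 66}
insert 53 → {36, 50, 51, 53, 66}
insert 64 → {36, 50, 51, 53, 64, 66}
advance → 36; now {50, 51, 53, 64, 66}
advance → 50; now {51, 53, 64, 66}
advance → 51; now {53, 64, 66}
insert 65 → {53, 64, 65, 66}
insert 80 → {53, 64, 65, 66, 80}
advance → 53; now {64, 65, 66, 80}
insert 67 → {64, 65, 66, 67, 80}
advance → 64; now {65, 66, 67, 80}
insert 75 → {65, 66, 67, 75, 80}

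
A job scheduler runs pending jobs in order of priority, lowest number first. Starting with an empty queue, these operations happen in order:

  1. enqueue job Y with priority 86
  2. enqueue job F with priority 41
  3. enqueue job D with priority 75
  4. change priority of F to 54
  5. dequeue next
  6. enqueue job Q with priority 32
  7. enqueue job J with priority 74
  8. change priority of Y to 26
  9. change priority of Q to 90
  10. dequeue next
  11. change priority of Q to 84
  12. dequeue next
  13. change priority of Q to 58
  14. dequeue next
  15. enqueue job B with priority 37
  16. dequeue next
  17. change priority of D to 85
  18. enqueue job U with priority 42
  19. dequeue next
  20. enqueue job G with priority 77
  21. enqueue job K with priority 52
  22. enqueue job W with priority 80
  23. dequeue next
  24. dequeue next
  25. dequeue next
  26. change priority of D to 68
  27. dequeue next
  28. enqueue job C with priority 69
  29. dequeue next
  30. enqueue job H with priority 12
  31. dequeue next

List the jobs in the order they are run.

F, Y, J, Q, B, U, K, G, W, D, C, H

add Y (priority 86) → {Y:86}
add F (priority 41) → {F:41, Y:86}
add D (priority 75) → {F:41, D:75, Y:86}
update F to priority 54 → {F:54, D:75, Y:86}
dequeue next → F; now {D:75, Y:86}
add Q (priority 32) → {Q:32, D:75, Y:86}
add J (priority 74) → {Q:32, J:74, D:75, Y:86}
update Y to priority 26 → {Y:26, Q:32, J:74, D:75}
update Q to priority 90 → {Y:26, J:74, D:75, Q:90}
dequeue next → Y; now {J:74, D:75, Q:90}
update Q to priority 84 → {J:74, D:75, Q:84}
dequeue next → J; now {D:75, Q:84}
update Q to priority 58 → {Q:58, D:75}
dequeue next → Q; now {D:75}
add B (priority 37) → {B:37, D:75}
dequeue next → B; now {D:75}
update D to priority 85 → {D:85}
add U (priority 42) → {U:42, D:85}
dequeue next → U; now {D:85}
add G (priority 77) → {G:77, D:85}
add K (priority 52) → {K:52, G:77, D:85}
add W (priority 80) → {K:52, G:77, W:80, D:85}
dequeue next → K; now {G:77, W:80, D:85}
dequeue next → G; now {W:80, D:85}
dequeue next → W; now {D:85}
update D to priority 68 → {D:68}
dequeue next → D; now {}
add C (priority 69) → {C:69}
dequeue next → C; now {}
add H (priority 12) → {H:12}
dequeue next → H; now {}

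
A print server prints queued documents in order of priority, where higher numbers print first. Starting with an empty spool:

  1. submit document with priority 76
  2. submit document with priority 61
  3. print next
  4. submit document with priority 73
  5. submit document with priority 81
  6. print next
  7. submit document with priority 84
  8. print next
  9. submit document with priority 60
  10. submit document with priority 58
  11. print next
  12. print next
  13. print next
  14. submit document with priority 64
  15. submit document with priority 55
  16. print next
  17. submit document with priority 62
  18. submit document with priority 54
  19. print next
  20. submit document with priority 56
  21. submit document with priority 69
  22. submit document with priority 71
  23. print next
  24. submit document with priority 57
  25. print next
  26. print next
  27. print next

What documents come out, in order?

76 → 81 → 84 → 73 → 61 → 60 → 64 → 62 → 71 → 69 → 58 → 57

insert 76 → {76}
insert 61 → {76, 61}
print next → 76; now {61}
insert 73 → {73, 61}
insert 81 → {81, 73, 61}
print next → 81; now {73, 61}
insert 84 → {84, 73, 61}
print next → 84; now {73, 61}
insert 60 → {73, 61, 60}
insert 58 → {73, 61, 60, 58}
print next → 73; now {61, 60, 58}
print next → 61; now {60, 58}
print next → 60; now {58}
insert 64 → {64, 58}
insert 55 → {64, 58, 55}
print next → 64; now {58, 55}
insert 62 → {62, 58, 55}
insert 54 → {62, 58, 55, 54}
print next → 62; now {58, 55, 54}
insert 56 → {58, 56, 55, 54}
insert 69 → {69, 58, 56, 55, 54}
insert 71 → {71, 69, 58, 56, 55, 54}
print next → 71; now {69, 58, 56, 55, 54}
insert 57 → {69, 58, 57, 56, 55, 54}
print next → 69; now {58, 57, 56, 55, 54}
print next → 58; now {57, 56, 55, 54}
print next → 57; now {56, 55, 54}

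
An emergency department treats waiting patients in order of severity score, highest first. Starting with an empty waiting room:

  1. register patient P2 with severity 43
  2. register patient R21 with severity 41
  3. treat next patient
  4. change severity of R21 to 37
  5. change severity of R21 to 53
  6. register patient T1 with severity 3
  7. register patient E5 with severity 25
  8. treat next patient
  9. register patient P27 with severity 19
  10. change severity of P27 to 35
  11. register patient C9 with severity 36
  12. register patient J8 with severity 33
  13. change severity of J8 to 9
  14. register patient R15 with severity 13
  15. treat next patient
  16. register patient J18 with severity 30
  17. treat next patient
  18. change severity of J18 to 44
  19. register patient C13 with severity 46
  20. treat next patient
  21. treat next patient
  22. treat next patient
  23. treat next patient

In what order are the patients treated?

[P2, R21, C9, P27, C13, J18, E5, R15]

add P2 (severity 43) → {P2:43}
add R21 (severity 41) → {P2:43, R21:41}
treat next patient → P2; now {R21:41}
update R21 to severity 37 → {R21:37}
update R21 to severity 53 → {R21:53}
add T1 (severity 3) → {R21:53, T1:3}
add E5 (severity 25) → {R21:53, E5:25, T1:3}
treat next patient → R21; now {E5:25, T1:3}
add P27 (severity 19) → {E5:25, P27:19, T1:3}
update P27 to severity 35 → {P27:35, E5:25, T1:3}
add C9 (severity 36) → {C9:36, P27:35, E5:25, T1:3}
add J8 (severity 33) → {C9:36, P27:35, J8:33, E5:25, T1:3}
update J8 to severity 9 → {C9:36, P27:35, E5:25, J8:9, T1:3}
add R15 (severity 13) → {C9:36, P27:35, E5:25, R15:13, J8:9, T1:3}
treat next patient → C9; now {P27:35, E5:25, R15:13, J8:9, T1:3}
add J18 (severity 30) → {P27:35, J18:30, E5:25, R15:13, J8:9, T1:3}
treat next patient → P27; now {J18:30, E5:25, R15:13, J8:9, T1:3}
update J18 to severity 44 → {J18:44, E5:25, R15:13, J8:9, T1:3}
add C13 (severity 46) → {C13:46, J18:44, E5:25, R15:13, J8:9, T1:3}
treat next patient → C13; now {J18:44, E5:25, R15:13, J8:9, T1:3}
treat next patient → J18; now {E5:25, R15:13, J8:9, T1:3}
treat next patient → E5; now {R15:13, J8:9, T1:3}
treat next patient → R15; now {J8:9, T1:3}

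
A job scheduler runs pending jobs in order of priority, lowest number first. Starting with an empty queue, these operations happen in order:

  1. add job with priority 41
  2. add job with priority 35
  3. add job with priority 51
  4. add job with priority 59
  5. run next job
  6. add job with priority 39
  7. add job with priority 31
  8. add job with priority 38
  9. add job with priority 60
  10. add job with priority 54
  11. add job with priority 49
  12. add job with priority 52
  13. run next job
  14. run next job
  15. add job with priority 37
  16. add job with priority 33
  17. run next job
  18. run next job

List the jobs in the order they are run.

insert 41 → {41}
insert 35 → {35, 41}
insert 51 → {35, 41, 51}
insert 59 → {35, 41, 51, 59}
run next job → 35; now {41, 51, 59}
insert 39 → {39, 41, 51, 59}
insert 31 → {31, 39, 41, 51, 59}
insert 38 → {31, 38, 39, 41, 51, 59}
insert 60 → {31, 38, 39, 41, 51, 59, 60}
insert 54 → {31, 38, 39, 41, 51, 54, 59, 60}
insert 49 → {31, 38, 39, 41, 49, 51, 54, 59, 60}
insert 52 → {31, 38, 39, 41, 49, 51, 52, 54, 59, 60}
run next job → 31; now {38, 39, 41, 49, 51, 52, 54, 59, 60}
run next job → 38; now {39, 41, 49, 51, 52, 54, 59, 60}
insert 37 → {37, 39, 41, 49, 51, 52, 54, 59, 60}
insert 33 → {33, 37, 39, 41, 49, 51, 52, 54, 59, 60}
run next job → 33; now {37, 39, 41, 49, 51, 52, 54, 59, 60}
run next job → 37; now {39, 41, 49, 51, 52, 54, 59, 60}

[35, 31, 38, 33, 37]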